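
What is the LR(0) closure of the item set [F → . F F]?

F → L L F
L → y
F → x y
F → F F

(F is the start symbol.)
Start with: [F → . F F]
  [F → . F F] has the dot before F: add [F → . L L F], [F → . x y]
  [F → . L L F] has the dot before L: add [L → . y]
No further items can be added.

CLOSURE = { [F → . F F], [F → . L L F], [F → . x y], [L → . y] }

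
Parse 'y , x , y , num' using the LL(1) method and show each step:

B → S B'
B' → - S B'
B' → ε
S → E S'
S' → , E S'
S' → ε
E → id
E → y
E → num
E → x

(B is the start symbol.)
Stack is shown with the top on the left.

Stack        Input              Action
--------------------------------------
B $          y , x , y , num $  output B → S B'
S B' $       y , x , y , num $  output S → E S'
E S' B' $    y , x , y , num $  output E → y
y S' B' $    y , x , y , num $  match 'y'
S' B' $      , x , y , num $    output S' → , E S'
, E S' B' $  , x , y , num $    match ','
E S' B' $    x , y , num $      output E → x
x S' B' $    x , y , num $      match 'x'
S' B' $      , y , num $        output S' → , E S'
, E S' B' $  , y , num $        match ','
E S' B' $    y , num $          output E → y
y S' B' $    y , num $          match 'y'
S' B' $      , num $            output S' → , E S'
, E S' B' $  , num $            match ','
E S' B' $    num $              output E → num
num S' B' $  num $              match 'num'
S' B' $      $                  output S' → ε
B' $         $                  output B' → ε
$            $                  accept

The string is accepted.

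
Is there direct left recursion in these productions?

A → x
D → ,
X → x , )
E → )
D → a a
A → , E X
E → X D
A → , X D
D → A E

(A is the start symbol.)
Direct left recursion occurs when N → N α for some non-terminal N (the right-hand side begins with the left-hand side itself).

A → x: starts with x
D → ,: starts with ','
X → x , ): starts with x
E → ): starts with ')'
D → a a: starts with a
A → , E X: starts with ','
E → X D: starts with X
A → , X D: starts with ','
D → A E: starts with A

No direct left recursion found.

Answer: No direct left recursion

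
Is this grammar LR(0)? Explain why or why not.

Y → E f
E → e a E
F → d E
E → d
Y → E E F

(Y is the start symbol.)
Yes, the grammar is LR(0)

A grammar is LR(0) if no state in the canonical LR(0) collection has:
  - both a shift item (dot before a terminal) and a complete item (shift-reduce conflict), or
  - two or more complete items (reduce-reduce conflict; the accept item [Y' → Y .] counts as a complete item here).

Augment with Y' → Y and build the canonical LR(0) collection (I0 = CLOSURE({[Y' → . Y]}), then GOTO on every symbol after a dot until no new states appear). It has 12 states:
  I0: { [E → . d], [E → . e a E], [Y → . E E F], [Y → . E f], [Y' → . Y] }  — shift
  I1: { [E → . d], [E → . e a E], [Y → E . E F], [Y → E . f] }  — shift
  I2: { [Y' → Y .] }  — accept
  I3: { [E → d .] }  — reduce
  I4: { [E → e . a E] }  — shift
  I5: { [E → . d], [E → . e a E], [E → e a . E] }  — shift
  I6: { [E → e a E .] }  — reduce
  I7: { [F → . d E], [Y → E E . F] }  — shift
  I8: { [Y → E f .] }  — reduce
  I9: { [Y → E E F .] }  — reduce
  I10: { [E → . d], [E → . e a E], [F → d . E] }  — shift
  I11: { [F → d E .] }  — reduce

Every state is either a pure shift/goto state or contains exactly one complete item and nothing to shift — no conflicts. The grammar is LR(0).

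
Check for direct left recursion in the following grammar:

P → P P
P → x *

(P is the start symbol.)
Direct left recursion occurs when N → N α for some non-terminal N (the right-hand side begins with the left-hand side itself).

P → P P: LEFT RECURSIVE (starts with P)
P → x *: starts with x

The grammar has direct left recursion on: P.

Answer: Yes, P is left-recursive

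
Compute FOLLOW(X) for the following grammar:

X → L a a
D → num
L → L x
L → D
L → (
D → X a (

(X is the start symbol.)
To compute FOLLOW(X), find every occurrence of X on a right-hand side N → α X β: add FIRST(β) \ {ε}, and if β is empty or nullable also add FOLLOW(N). Iterate to a fixed point.

X is the start symbol, so $ ∈ FOLLOW(X).
In D → X a (: X is followed by a '(', add FIRST(a '(') \ {ε} = { 'a' }

Taking the union: FOLLOW(X) = { $, 'a' }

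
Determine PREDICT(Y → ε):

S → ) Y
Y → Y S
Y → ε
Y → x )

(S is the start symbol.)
{ $, ')' }

PREDICT(Y → ε) = (FIRST(RHS) \ {ε}) ∪ (FOLLOW(Y) if ε ∈ FIRST(RHS), i.e. RHS ⇒* ε)
The right-hand side is ε (FIRST(ε) = { ε }), so the predict set is FOLLOW(Y) = { $, ')' }
PREDICT(Y → ε) = { $, ')' }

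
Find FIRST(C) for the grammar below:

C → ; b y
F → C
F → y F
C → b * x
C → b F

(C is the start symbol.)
{ ';', 'b' }

To compute FIRST(C), examine every production with C on the left-hand side, reading each right-hand side left to right until a non-nullable symbol is reached.

From C → ; b y:
  - ';' is a terminal: add ';' and stop
From C → b * x:
  - b is a terminal: add 'b' and stop
From C → b F:
  - b is a terminal: add 'b' and stop

Collecting: FIRST(C) = { ';', 'b' }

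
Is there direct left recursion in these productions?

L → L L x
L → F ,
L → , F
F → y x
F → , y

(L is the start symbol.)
Yes, L is left-recursive

L → L L x: LEFT RECURSIVE (starts with L)
L → F ,: starts with F
L → , F: starts with ','
F → y x: starts with y
F → , y: starts with ','

The grammar has direct left recursion on: L.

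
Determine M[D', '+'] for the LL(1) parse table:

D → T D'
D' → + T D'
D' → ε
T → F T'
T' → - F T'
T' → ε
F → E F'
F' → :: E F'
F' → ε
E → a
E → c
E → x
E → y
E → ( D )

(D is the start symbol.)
D' → + T D'

To find M[D', '+'], we find productions for D' where '+' is in the predict set (PREDICT(N → α) = (FIRST(α) \ {ε}) ∪ (FOLLOW(N) if α ⇒* ε)).

Relevant sets:
  FOLLOW(D') = { $, ')' }

D' → + T D': PREDICT = { '+' }
  '+' is in predict set, so this production goes in M[D', '+']
D' → ε: PREDICT = { $, ')' }

M[D', '+'] = D' → + T D'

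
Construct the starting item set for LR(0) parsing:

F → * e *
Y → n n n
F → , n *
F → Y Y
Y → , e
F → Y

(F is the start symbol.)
First, augment the grammar with F' → F
I₀ = CLOSURE({ [F' → . F] }):
  [F' → . F] has the dot before F: add [F → . * e *], [F → . , n *], [F → . Y Y], [F → . Y]
  [F → . Y Y] has the dot before Y: add [Y → . n n n], [Y → . , e]
No further items can be added.

I₀ = { [F → . * e *], [F → . , n *], [F → . Y Y], [F → . Y], [F' → . F], [Y → . , e], [Y → . n n n] }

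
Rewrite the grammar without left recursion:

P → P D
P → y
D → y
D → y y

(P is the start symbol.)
P → y P'
P' → D P'
P' → ε
D → y
D → y y

P is directly left-recursive. The standard transformation for
  A → A α₁ | ... | A α_m | β₁ | ... | β_n
is
  A  → β₁ A' | ... | β_n A'
  A' → α₁ A' | ... | α_m A' | ε

P → y becomes P → y P'
P → P D becomes P' → D P'
Add P' → ε

Productions for other non-terminals are unchanged:
  D → y
  D → y y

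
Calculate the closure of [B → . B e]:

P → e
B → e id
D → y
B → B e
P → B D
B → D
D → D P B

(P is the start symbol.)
To compute CLOSURE, for each item [A → α.Bβ] where B is a non-terminal, add [B → .γ] for all productions B → γ; repeat for the newly added items until nothing changes.

Start with: [B → . B e]
  [B → . B e] has the dot before B: add [B → . e id], [B → . D]
  [B → . D] has the dot before D: add [D → . y], [D → . D P B]
No further items can be added.

CLOSURE = { [B → . B e], [B → . D], [B → . e id], [D → . D P B], [D → . y] }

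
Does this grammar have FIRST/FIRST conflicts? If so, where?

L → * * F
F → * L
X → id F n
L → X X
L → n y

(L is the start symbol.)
A FIRST/FIRST conflict occurs when two productions N → α and N → β for the same non-terminal have FIRST(α) ∩ FIRST(β) ≠ ∅ (with ε ∈ FIRST of a nullable right-hand side, so two nullable alternatives also conflict).

FIRST sets of the non-terminals at (or reachable through a nullable prefix from) the front of some alternative:
  FIRST(X) = { 'id' }

Productions for L:
  L → * * F: FIRST = { '*' }
  L → X X: FIRST = { 'id' }
  L → n y: FIRST = { 'n' }
F, X have only one production, so no FIRST/FIRST conflict is possible there.

All alternatives of each non-terminal have pairwise disjoint FIRST sets.

Answer: No FIRST/FIRST conflicts.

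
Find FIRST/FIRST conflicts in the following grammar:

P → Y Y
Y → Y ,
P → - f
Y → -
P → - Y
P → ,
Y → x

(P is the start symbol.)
Yes. P → Y Y / P → '-' f on { '-' }; P → Y Y / P → '-' Y on { '-' }; P → '-' f / P → '-' Y on { '-' }; Y → Y ',' / Y → '-' on { '-' }; Y → Y ',' / Y → x on { 'x' }

FIRST sets of the non-terminals at (or reachable through a nullable prefix from) the front of some alternative:
  FIRST(Y) = { '-', 'x' }

Productions for P:
  P → Y Y: FIRST = { '-', 'x' }
  P → - f: FIRST = { '-' }
  P → - Y: FIRST = { '-' }
  P → ,: FIRST = { ',' }
Productions for Y:
  Y → Y ,: FIRST = { '-', 'x' }
  Y → -: FIRST = { '-' }
  Y → x: FIRST = { 'x' }

Conflict for P: P → Y Y and P → - f
  Overlap: { '-' }
Conflict for P: P → Y Y and P → - Y
  Overlap: { '-' }
Conflict for P: P → - f and P → - Y
  Overlap: { '-' }
Conflict for Y: Y → Y , and Y → -
  Overlap: { '-' }
Conflict for Y: Y → Y , and Y → x
  Overlap: { 'x' }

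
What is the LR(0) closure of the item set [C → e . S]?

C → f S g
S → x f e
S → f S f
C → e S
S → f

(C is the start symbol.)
{ [C → e . S], [S → . f S f], [S → . f], [S → . x f e] }

To compute CLOSURE, for each item [A → α.Bβ] where B is a non-terminal, add [B → .γ] for all productions B → γ; repeat for the newly added items until nothing changes.

Start with: [C → e . S]
  [C → e . S] has the dot before S: add [S → . x f e], [S → . f S f], [S → . f]
No further items can be added.

CLOSURE = { [C → e . S], [S → . f S f], [S → . f], [S → . x f e] }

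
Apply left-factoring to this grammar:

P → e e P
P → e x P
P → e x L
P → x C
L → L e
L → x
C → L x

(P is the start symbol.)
P → e P'
P' → e P
P' → x P''
P'' → P
P'' → L
P → x C
L → L e
L → x
C → L x

Left-factoring transforms A → αβ₁ | αβ₂ into A → αA' and A' → β₁ | β₂
(α is the longest common prefix among the alternatives). Repeat until
no nonterminal has two alternatives with a common prefix.

Round 1: P has alternatives sharing prefix 'e'. Introduce P': P → e P'
  Add: P' → e P
  Add: P' → x P
  Add: P' → x L

Round 2: P' has alternatives sharing prefix 'x'. Introduce P'': P' → x P''
  Add: P'' → P
  Add: P'' → L

No remaining common prefixes — done.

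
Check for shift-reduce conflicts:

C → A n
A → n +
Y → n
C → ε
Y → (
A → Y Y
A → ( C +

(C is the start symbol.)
Augment with C' → C and build the canonical LR(0) collection (I0 = CLOSURE({[C' → . C]}), then GOTO on every symbol after a dot until no new states appear). It has 13 states:
  I0: { [A → . ( C +], [A → . Y Y], [A → . n +], [C → . A n], [C → .], [C' → . C], [Y → . (], [Y → . n] }  — shift, reduce
  I1: { [A → ( . C +], [A → . ( C +], [A → . Y Y], [A → . n +], [C → . A n], [C → .], [Y → ( .], [Y → . (], [Y → . n] }  — shift, 2 reduces
  I2: { [C → A . n] }  — shift
  I3: { [C' → C .] }  — accept
  I4: { [A → Y . Y], [Y → . (], [Y → . n] }  — shift
  I5: { [A → n . +], [Y → n .] }  — shift, reduce
  I6: { [A → n + .] }  — reduce
  I7: { [Y → ( .] }  — reduce
  I8: { [A → Y Y .] }  — reduce
  I9: { [Y → n .] }  — reduce
  I10: { [C → A n .] }  — reduce
  I11: { [A → ( C . +] }  — shift
  I12: { [A → ( C + .] }  — reduce

I0 contains reduce item [C → .] and shift items [A → . ( C +], [A → . n +], [Y → . (], [Y → . n] — shift-reduce conflict.
I1 contains reduce items [C → .], [Y → ( .] and shift items [A → . ( C +], [A → . n +], [Y → . (], [Y → . n] — shift-reduce conflict.
I5 contains reduce item [Y → n .] and shift item [A → n . +] — shift-reduce conflict.

Answer: Yes — I0: [C → .] vs [A → . ( C +]; I1: [C → .] vs [A → . ( C +]; I5: [Y → n .] vs [A → n . +]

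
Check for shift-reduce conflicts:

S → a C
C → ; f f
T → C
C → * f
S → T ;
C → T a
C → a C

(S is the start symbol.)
Augment with S' → S and build the canonical LR(0) collection (I0 = CLOSURE({[S' → . S]}), then GOTO on every symbol after a dot until no new states appear). It has 16 states:
  I0: { [C → . * f], [C → . ; f f], [C → . T a], [C → . a C], [S → . T ;], [S → . a C], [S' → . S], [T → . C] }  — shift
  I1: { [C → * . f] }  — shift
  I2: { [C → ; . f f] }  — shift
  I3: { [T → C .] }  — reduce
  I4: { [S' → S .] }  — accept
  I5: { [C → T . a], [S → T . ;] }  — shift
  I6: { [C → . * f], [C → . ; f f], [C → . T a], [C → . a C], [C → a . C], [S → a . C], [T → . C] }  — shift
  I7: { [C → a C .], [S → a C .], [T → C .] }  — 3 reduces
  I8: { [C → T . a] }  — shift
  I9: { [C → . * f], [C → . ; f f], [C → . T a], [C → . a C], [C → a . C], [T → . C] }  — shift
  I10: { [C → a C .], [T → C .] }  — 2 reduces
  I11: { [C → T a .] }  — reduce
  I12: { [S → T ; .] }  — reduce
  I13: { [C → ; f . f] }  — shift
  I14: { [C → ; f f .] }  — reduce
  I15: { [C → * f .] }  — reduce

No state contains both a complete item and a shift item.

Answer: No shift-reduce conflicts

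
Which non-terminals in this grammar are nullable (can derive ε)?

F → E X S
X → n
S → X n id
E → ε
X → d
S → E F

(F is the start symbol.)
{ 'E' }

ε-productions: E → ε
So E is immediately nullable.
No further non-terminal can be added: every production for the remaining non-terminals contains a terminal or a non-nullable non-terminal.
Nullable = { 'E' }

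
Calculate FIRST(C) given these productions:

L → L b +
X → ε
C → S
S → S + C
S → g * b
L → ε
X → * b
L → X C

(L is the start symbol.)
FIRST sets of the other non-terminals involved (by the same procedure, iterated to a fixed point):
  FIRST(S) = { 'g' }

From C → S:
  - S is a non-terminal: add FIRST(S) \ {ε} = { 'g' }
    S is not nullable, so stop

Collecting: FIRST(C) = { 'g' }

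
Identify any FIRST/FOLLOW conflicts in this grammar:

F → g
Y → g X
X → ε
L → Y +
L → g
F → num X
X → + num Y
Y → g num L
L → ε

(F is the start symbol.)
Yes. X → '+' num Y with FOLLOW(X) on { '+' }

A FIRST/FOLLOW conflict occurs when a non-terminal N has a nullable alternative N → β (β ⇒* ε) and another alternative N → α with FIRST(α) ∩ FOLLOW(N) ≠ ∅: on such a lookahead the parser cannot decide between expanding α and letting N vanish via β.

Nullable non-terminals: L, X.
FIRST sets used below: FIRST(Y) = { 'g' }

L: nullable alternative(s) L → ε; FOLLOW(L) = { $, '+' }
  L → Y +: FIRST \ {ε} = { 'g' } — disjoint from FOLLOW(L)
  L → g: FIRST \ {ε} = { 'g' } — disjoint from FOLLOW(L)
  L → ε: FIRST \ {ε} = { } — this is the only nullable alternative, skip

X: nullable alternative(s) X → ε; FOLLOW(X) = { $, '+' }
  X → ε: FIRST \ {ε} = { } — this is the only nullable alternative, skip
  X → + num Y: FIRST \ {ε} = { '+' } — overlaps FOLLOW(X) on { '+' }: CONFLICT

F, Y have no nullable alternative, so no FIRST/FOLLOW check is needed there.

So the grammar has 1 FIRST/FOLLOW conflict (marked CONFLICT above).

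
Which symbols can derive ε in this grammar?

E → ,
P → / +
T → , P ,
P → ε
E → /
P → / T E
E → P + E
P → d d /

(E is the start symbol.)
A non-terminal is nullable if it can derive ε (the empty string): either it has an ε-production, or it has a production whose right-hand side consists entirely of nullable non-terminals.

ε-productions: P → ε
So P is immediately nullable.
No further non-terminal can be added: every production for the remaining non-terminals contains a terminal or a non-nullable non-terminal.
Nullable = { 'P' }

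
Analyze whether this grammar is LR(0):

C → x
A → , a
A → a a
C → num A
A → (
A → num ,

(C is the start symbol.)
Yes, the grammar is LR(0)

Augment with C' → C and build the canonical LR(0) collection (I0 = CLOSURE({[C' → . C]}), then GOTO on every symbol after a dot until no new states appear). It has 12 states:
  I0: { [C → . num A], [C → . x], [C' → . C] }  — shift
  I1: { [C' → C .] }  — accept
  I2: { [A → . (], [A → . , a], [A → . a a], [A → . num ,], [C → num . A] }  — shift
  I3: { [C → x .] }  — reduce
  I4: { [A → ( .] }  — reduce
  I5: { [A → , . a] }  — shift
  I6: { [C → num A .] }  — reduce
  I7: { [A → a . a] }  — shift
  I8: { [A → num . ,] }  — shift
  I9: { [A → num , .] }  — reduce
  I10: { [A → a a .] }  — reduce
  I11: { [A → , a .] }  — reduce

Every state is either a pure shift/goto state or contains exactly one complete item and nothing to shift — no conflicts. The grammar is LR(0).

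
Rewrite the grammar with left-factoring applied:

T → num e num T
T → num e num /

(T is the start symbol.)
T → num e num T'
T' → T
T' → /

Left-factoring transforms A → αβ₁ | αβ₂ into A → αA' and A' → β₁ | β₂
(α is the longest common prefix among the alternatives). Repeat until
no nonterminal has two alternatives with a common prefix.

Round 1: T has alternatives sharing prefix 'num e num'. Introduce T': T → num e num T'
  Add: T' → T
  Add: T' → /

No remaining common prefixes — done.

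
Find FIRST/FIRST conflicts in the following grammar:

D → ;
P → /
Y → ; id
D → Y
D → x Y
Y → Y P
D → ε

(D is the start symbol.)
A FIRST/FIRST conflict occurs when two productions N → α and N → β for the same non-terminal have FIRST(α) ∩ FIRST(β) ≠ ∅ (with ε ∈ FIRST of a nullable right-hand side, so two nullable alternatives also conflict).

FIRST sets of the non-terminals at (or reachable through a nullable prefix from) the front of some alternative:
  FIRST(Y) = { ';' }

Productions for D:
  D → ;: FIRST = { ';' }
  D → Y: FIRST = { ';' }
  D → x Y: FIRST = { 'x' }
  D → ε: FIRST = { ε }
Productions for Y:
  Y → ; id: FIRST = { ';' }
  Y → Y P: FIRST = { ';' }
P has only one production, so no FIRST/FIRST conflict is possible there.

Conflict for D: D → ; and D → Y
  Overlap: { ';' }
Conflict for Y: Y → ; id and Y → Y P
  Overlap: { ';' }

Answer: Yes. D → ';' / D → Y on { ';' }; Y → ';' id / Y → Y P on { ';' }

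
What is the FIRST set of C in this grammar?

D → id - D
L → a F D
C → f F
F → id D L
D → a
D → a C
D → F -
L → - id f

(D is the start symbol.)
{ 'f' }

To compute FIRST(C), examine every production with C on the left-hand side, reading each right-hand side left to right until a non-nullable symbol is reached.

From C → f F:
  - f is a terminal: add 'f' and stop

Collecting: FIRST(C) = { 'f' }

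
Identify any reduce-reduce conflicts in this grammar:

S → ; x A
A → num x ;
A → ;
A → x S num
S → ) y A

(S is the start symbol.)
Augment with S' → S and build the canonical LR(0) collection (I0 = CLOSURE({[S' → . S]}), then GOTO on every symbol after a dot until no new states appear). It has 15 states:
  I0: { [S → . ) y A], [S → . ; x A], [S' → . S] }  — shift
  I1: { [S → ) . y A] }  — shift
  I2: { [S → ; . x A] }  — shift
  I3: { [S' → S .] }  — accept
  I4: { [A → . ;], [A → . num x ;], [A → . x S num], [S → ; x . A] }  — shift
  I5: { [A → ; .] }  — reduce
  I6: { [S → ; x A .] }  — reduce
  I7: { [A → num . x ;] }  — shift
  I8: { [A → x . S num], [S → . ) y A], [S → . ; x A] }  — shift
  I9: { [A → x S . num] }  — shift
  I10: { [A → x S num .] }  — reduce
  I11: { [A → num x . ;] }  — shift
  I12: { [A → num x ; .] }  — reduce
  I13: { [A → . ;], [A → . num x ;], [A → . x S num], [S → ) y . A] }  — shift
  I14: { [S → ) y A .] }  — reduce

No state contains more than one complete item.

Answer: No reduce-reduce conflicts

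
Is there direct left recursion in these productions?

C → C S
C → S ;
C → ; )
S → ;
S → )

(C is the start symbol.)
Direct left recursion occurs when N → N α for some non-terminal N (the right-hand side begins with the left-hand side itself).

C → C S: LEFT RECURSIVE (starts with C)
C → S ;: starts with S
C → ; ): starts with ';'
S → ;: starts with ';'
S → ): starts with ')'

The grammar has direct left recursion on: C.

Answer: Yes, C is left-recursive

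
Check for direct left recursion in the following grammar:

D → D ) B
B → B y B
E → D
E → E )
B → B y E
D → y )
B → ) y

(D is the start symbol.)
D → D ) B: LEFT RECURSIVE (starts with D)
B → B y B: LEFT RECURSIVE (starts with B)
E → D: starts with D
E → E ): LEFT RECURSIVE (starts with E)
B → B y E: LEFT RECURSIVE (starts with B)
D → y ): starts with y
B → ) y: starts with ')'

The grammar has direct left recursion on: D, B, E.

Answer: Yes, D, B, E are left-recursive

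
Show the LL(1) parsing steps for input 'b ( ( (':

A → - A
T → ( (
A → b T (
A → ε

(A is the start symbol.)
LL(1) parsing maintains a stack (initially the start symbol over $) and the input. At each step: if the stack top is a terminal, match it against the current input token; if it is a non-terminal N, replace it with the RHS of M[N, lookahead] (the unique production whose predict set contains the lookahead).

Stack is shown with the top on the left.

Stack    Input      Action
--------------------------
A $      b ( ( ( $  output A → b T (
b T ( $  b ( ( ( $  match 'b'
T ( $    ( ( ( $    output T → ( (
( ( ( $  ( ( ( $    match '('
( ( $    ( ( $      match '('
( $      ( $        match '('
$        $          accept

The string is accepted.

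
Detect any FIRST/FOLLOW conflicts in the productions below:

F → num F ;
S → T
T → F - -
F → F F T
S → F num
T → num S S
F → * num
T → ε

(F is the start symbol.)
Nullable non-terminals: S, T.
FIRST sets used below: FIRST(T) = { '*', 'num', ε }, FIRST(F) = { '*', 'num' }

S: nullable alternative(s) S → T; FOLLOW(S) = { $, '*', '-', ';', 'num' }
  S → T: FIRST \ {ε} = { '*', 'num' } — this is the only nullable alternative, skip
  S → F num: FIRST \ {ε} = { '*', 'num' } — overlaps FOLLOW(S) on { '*', 'num' }: CONFLICT

T: nullable alternative(s) T → ε; FOLLOW(T) = { $, '*', '-', ';', 'num' }
  T → F - -: FIRST \ {ε} = { '*', 'num' } — overlaps FOLLOW(T) on { '*', 'num' }: CONFLICT
  T → num S S: FIRST \ {ε} = { 'num' } — overlaps FOLLOW(T) on { 'num' }: CONFLICT
  T → ε: FIRST \ {ε} = { } — this is the only nullable alternative, skip

F has no nullable alternative, so no FIRST/FOLLOW check is needed there.

So the grammar has 3 FIRST/FOLLOW conflicts (marked CONFLICT above).

Answer: Yes. S → F num with FOLLOW(S) on { '*', 'num' }; T → F '-' '-' with FOLLOW(T) on { '*', 'num' }; T → num S S with FOLLOW(T) on { 'num' }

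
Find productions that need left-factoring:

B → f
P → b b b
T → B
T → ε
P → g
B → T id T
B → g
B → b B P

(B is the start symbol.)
No, left-factoring is not needed

Left-factoring is needed when two productions for the same non-terminal
share a common prefix on the right-hand side.

Productions for B:
  B → f
  B → T id T
  B → g
  B → b B P
Productions for P:
  P → b b b
  P → g
Productions for T:
  T → B
  T → ε

No common prefixes found.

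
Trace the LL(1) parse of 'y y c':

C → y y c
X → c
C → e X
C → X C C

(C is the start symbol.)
LL(1) parsing maintains a stack (initially the start symbol over $) and the input. At each step: if the stack top is a terminal, match it against the current input token; if it is a non-terminal N, replace it with the RHS of M[N, lookahead] (the unique production whose predict set contains the lookahead).

Stack is shown with the top on the left.

Stack    Input    Action
------------------------
C $      y y c $  output C → y y c
y y c $  y y c $  match 'y'
y c $    y c $    match 'y'
c $      c $      match 'c'
$        $        accept

The string is accepted.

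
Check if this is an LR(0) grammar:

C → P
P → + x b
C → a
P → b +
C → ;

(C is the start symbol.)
A grammar is LR(0) if no state in the canonical LR(0) collection has:
  - both a shift item (dot before a terminal) and a complete item (shift-reduce conflict), or
  - two or more complete items (reduce-reduce conflict; the accept item [C' → C .] counts as a complete item here).

Augment with C' → C and build the canonical LR(0) collection (I0 = CLOSURE({[C' → . C]}), then GOTO on every symbol after a dot until no new states appear). It has 10 states:
  I0: { [C → . ;], [C → . P], [C → . a], [C' → . C], [P → . + x b], [P → . b +] }  — shift
  I1: { [P → + . x b] }  — shift
  I2: { [C → ; .] }  — reduce
  I3: { [C' → C .] }  — accept
  I4: { [C → P .] }  — reduce
  I5: { [C → a .] }  — reduce
  I6: { [P → b . +] }  — shift
  I7: { [P → b + .] }  — reduce
  I8: { [P → + x . b] }  — shift
  I9: { [P → + x b .] }  — reduce

Every state is either a pure shift/goto state or contains exactly one complete item and nothing to shift — no conflicts. The grammar is LR(0).

Answer: Yes, the grammar is LR(0)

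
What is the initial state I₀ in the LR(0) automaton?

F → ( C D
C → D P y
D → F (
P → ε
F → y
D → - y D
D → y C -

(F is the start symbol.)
{ [F → . ( C D], [F → . y], [F' → . F] }

First, augment the grammar with F' → F
I₀ = CLOSURE({ [F' → . F] }):
  [F' → . F] has the dot before F: add [F → . ( C D], [F → . y]
No further items can be added.

I₀ = { [F → . ( C D], [F → . y], [F' → . F] }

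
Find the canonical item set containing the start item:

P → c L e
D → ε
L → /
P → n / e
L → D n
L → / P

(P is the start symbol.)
{ [P → . c L e], [P → . n / e], [P' → . P] }

First, augment the grammar with P' → P
I₀ = CLOSURE({ [P' → . P] }):
  [P' → . P] has the dot before P: add [P → . c L e], [P → . n / e]
No further items can be added.

I₀ = { [P → . c L e], [P → . n / e], [P' → . P] }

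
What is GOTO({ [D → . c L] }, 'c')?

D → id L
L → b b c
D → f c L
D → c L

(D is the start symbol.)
{ [D → c . L], [L → . b b c] }

GOTO(I, 'c') = CLOSURE({ [A → αX.β] : [A → α.Xβ] ∈ I, X = 'c' })

Items with dot before 'c', with the dot advanced:
  [D → . c L] → [D → c . L]
Closure of the advanced items:
  [D → c . L] has the dot before L: add [L → . b b c]

GOTO = { [D → c . L], [L → . b b c] }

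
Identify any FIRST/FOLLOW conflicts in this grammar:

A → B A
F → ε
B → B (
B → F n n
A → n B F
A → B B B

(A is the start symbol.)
No FIRST/FOLLOW conflicts.

A FIRST/FOLLOW conflict occurs when a non-terminal N has a nullable alternative N → β (β ⇒* ε) and another alternative N → α with FIRST(α) ∩ FOLLOW(N) ≠ ∅: on such a lookahead the parser cannot decide between expanding α and letting N vanish via β.

Nullable non-terminals: F.
F has a nullable alternative but only one production, so nothing to check.

A, B have no nullable alternative, so no FIRST/FOLLOW check is needed there.

No FIRST/FOLLOW conflicts found.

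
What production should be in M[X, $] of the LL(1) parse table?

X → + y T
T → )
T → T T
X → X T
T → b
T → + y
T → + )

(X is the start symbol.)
To find M[X, $], we find productions for X where $ is in the predict set (PREDICT(N → α) = (FIRST(α) \ {ε}) ∪ (FOLLOW(N) if α ⇒* ε)).

Relevant sets:
  FIRST(X) = { '+' }

X → + y T: PREDICT = { '+' }
X → X T: PREDICT = { '+' }

M[X, $] is empty (no production applies)

Answer: Empty (error entry)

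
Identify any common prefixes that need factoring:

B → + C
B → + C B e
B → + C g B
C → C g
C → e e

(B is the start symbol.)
Yes, B has productions with common prefix '+ C'

Left-factoring is needed when two productions for the same non-terminal
share a common prefix on the right-hand side.

Productions for B:
  B → + C
  B → + C B e
  B → + C g B
Productions for C:
  C → C g
  C → e e

Found common prefix '+ C' in productions for B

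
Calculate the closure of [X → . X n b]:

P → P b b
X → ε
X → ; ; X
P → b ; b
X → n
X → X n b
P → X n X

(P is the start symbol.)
{ [X → . ; ; X], [X → . X n b], [X → . n], [X → .] }

To compute CLOSURE, for each item [A → α.Bβ] where B is a non-terminal, add [B → .γ] for all productions B → γ; repeat for the newly added items until nothing changes.

Start with: [X → . X n b]
  [X → . X n b] has the dot before X: add [X → .], [X → . ; ; X], [X → . n]
No further items can be added.

CLOSURE = { [X → . ; ; X], [X → . X n b], [X → . n], [X → .] }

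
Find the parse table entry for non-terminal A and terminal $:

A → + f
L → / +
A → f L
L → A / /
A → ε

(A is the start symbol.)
A → ε

To find M[A, $], we find productions for A where $ is in the predict set (PREDICT(N → α) = (FIRST(α) \ {ε}) ∪ (FOLLOW(N) if α ⇒* ε)).

Relevant sets:
  FOLLOW(A) = { $, '/' }

A → + f: PREDICT = { '+' }
A → f L: PREDICT = { 'f' }
A → ε: PREDICT = { $, '/' }
  $ is in predict set, so this production goes in M[A, $]

M[A, $] = A → ε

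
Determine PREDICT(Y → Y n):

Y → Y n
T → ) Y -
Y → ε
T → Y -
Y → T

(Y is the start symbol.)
{ ')', '-', 'n' }

PREDICT(Y → Y n) = (FIRST(RHS) \ {ε}) ∪ (FOLLOW(Y) if ε ∈ FIRST(RHS), i.e. RHS ⇒* ε)
FIRST(Y) = { ')', '-', 'n', ε }
FIRST(Y n) = { ')', '-', 'n' }
ε ∉ FIRST(Y n), so FOLLOW(Y) is not added.
PREDICT(Y → Y n) = { ')', '-', 'n' }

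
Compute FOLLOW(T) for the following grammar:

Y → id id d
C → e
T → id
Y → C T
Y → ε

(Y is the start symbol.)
To compute FOLLOW(T), find every occurrence of T on a right-hand side N → α T β: add FIRST(β) \ {ε}, and if β is empty or nullable also add FOLLOW(N). Iterate to a fixed point.

In Y → C T: T is at the end, add FOLLOW(Y)

The FOLLOW sets referred to above (computed the same way, to a fixed point):
  FOLLOW(Y) = { $ }

Taking the union: FOLLOW(T) = { $ }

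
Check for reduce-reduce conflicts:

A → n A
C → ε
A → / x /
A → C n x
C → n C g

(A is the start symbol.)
No reduce-reduce conflicts

A reduce-reduce conflict occurs when an LR(0) state has two complete items [A → α .] and [B → β .] — both call for a reduction, and with no lookahead the parser cannot choose between them.

Augment with A' → A and build the canonical LR(0) collection (I0 = CLOSURE({[A' → . A]}), then GOTO on every symbol after a dot until no new states appear). It has 12 states:
  I0: { [A → . / x /], [A → . C n x], [A → . n A], [A' → . A], [C → . n C g], [C → .] }  — shift, reduce
  I1: { [A → / . x /] }  — shift
  I2: { [A' → A .] }  — accept
  I3: { [A → C . n x] }  — shift
  I4: { [A → . / x /], [A → . C n x], [A → . n A], [A → n . A], [C → . n C g], [C → .], [C → n . C g] }  — shift, reduce
  I5: { [A → n A .] }  — reduce
  I6: { [A → C . n x], [C → n C . g] }  — shift
  I7: { [C → n C g .] }  — reduce
  I8: { [A → C n . x] }  — shift
  I9: { [A → C n x .] }  — reduce
  I10: { [A → / x . /] }  — shift
  I11: { [A → / x / .] }  — reduce

No state contains more than one complete item.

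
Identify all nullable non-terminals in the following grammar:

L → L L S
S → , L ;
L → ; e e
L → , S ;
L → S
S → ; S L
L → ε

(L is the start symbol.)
ε-productions: L → ε
So L is immediately nullable.
No further non-terminal can be added: every production for the remaining non-terminals contains a terminal or a non-nullable non-terminal.
Nullable = { 'L' }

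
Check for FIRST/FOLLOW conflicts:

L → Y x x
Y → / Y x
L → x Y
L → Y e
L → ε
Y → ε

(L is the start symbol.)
A FIRST/FOLLOW conflict occurs when a non-terminal N has a nullable alternative N → β (β ⇒* ε) and another alternative N → α with FIRST(α) ∩ FOLLOW(N) ≠ ∅: on such a lookahead the parser cannot decide between expanding α and letting N vanish via β.

Nullable non-terminals: L, Y.
FIRST sets used below: FIRST(Y) = { '/', ε }

L: nullable alternative(s) L → ε; FOLLOW(L) = { $ }
  L → Y x x: FIRST \ {ε} = { '/', 'x' } — disjoint from FOLLOW(L)
  L → x Y: FIRST \ {ε} = { 'x' } — disjoint from FOLLOW(L)
  L → Y e: FIRST \ {ε} = { '/', 'e' } — disjoint from FOLLOW(L)
  L → ε: FIRST \ {ε} = { } — this is the only nullable alternative, skip

Y: nullable alternative(s) Y → ε; FOLLOW(Y) = { $, 'e', 'x' }
  Y → / Y x: FIRST \ {ε} = { '/' } — disjoint from FOLLOW(Y)
  Y → ε: FIRST \ {ε} = { } — this is the only nullable alternative, skip

No FIRST/FOLLOW conflicts found.

Answer: No FIRST/FOLLOW conflicts.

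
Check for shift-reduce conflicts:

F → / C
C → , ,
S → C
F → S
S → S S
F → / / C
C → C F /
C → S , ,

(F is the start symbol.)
Yes — I3: [S → C .] vs [C → . , ,]; I5: [F → S .] vs [C → . , ,]; I7: [S → S S .] vs [C → . , ,]; I12: [F → / C .] vs [C → . , ,]; I14: [F → / / C .] vs [C → . , ,]

Augment with F' → F and build the canonical LR(0) collection (I0 = CLOSURE({[F' → . F]}), then GOTO on every symbol after a dot until no new states appear). It has 16 states:
  I0: { [C → . , ,], [C → . C F /], [C → . S , ,], [F → . / / C], [F → . / C], [F → . S], [F' → . F], [S → . C], [S → . S S] }  — shift
  I1: { [C → , . ,] }  — shift
  I2: { [C → . , ,], [C → . C F /], [C → . S , ,], [F → / . / C], [F → / . C], [S → . C], [S → . S S] }  — shift
  I3: { [C → . , ,], [C → . C F /], [C → . S , ,], [C → C . F /], [F → . / / C], [F → . / C], [F → . S], [S → . C], [S → . S S], [S → C .] }  — shift, reduce
  I4: { [F' → F .] }  — accept
  I5: { [C → . , ,], [C → . C F /], [C → . S , ,], [C → S . , ,], [F → S .], [S → . C], [S → . S S], [S → S . S] }  — shift, reduce
  I6: { [C → , . ,], [C → S , . ,] }  — shift
  I7: { [C → . , ,], [C → . C F /], [C → . S , ,], [C → S . , ,], [S → . C], [S → . S S], [S → S . S], [S → S S .] }  — shift, reduce
  I8: { [C → , , .], [C → S , , .] }  — 2 reduces
  I9: { [C → C F . /] }  — shift
  I10: { [C → C F / .] }  — reduce
  I11: { [C → . , ,], [C → . C F /], [C → . S , ,], [F → / / . C], [S → . C], [S → . S S] }  — shift
  I12: { [C → . , ,], [C → . C F /], [C → . S , ,], [C → C . F /], [F → . / / C], [F → . / C], [F → . S], [F → / C .], [S → . C], [S → . S S], [S → C .] }  — shift, 2 reduces
  I13: { [C → . , ,], [C → . C F /], [C → . S , ,], [C → S . , ,], [S → . C], [S → . S S], [S → S . S] }  — shift
  I14: { [C → . , ,], [C → . C F /], [C → . S , ,], [C → C . F /], [F → . / / C], [F → . / C], [F → . S], [F → / / C .], [S → . C], [S → . S S], [S → C .] }  — shift, 2 reduces
  I15: { [C → , , .] }  — reduce

I3 contains reduce item [S → C .] and shift items [C → . , ,], [F → . / / C], [F → . / C] — shift-reduce conflict.
I5 contains reduce item [F → S .] and shift items [C → . , ,], [C → S . , ,] — shift-reduce conflict.
I7 contains reduce item [S → S S .] and shift items [C → . , ,], [C → S . , ,] — shift-reduce conflict.
I12 contains reduce items [F → / C .], [S → C .] and shift items [C → . , ,], [F → . / / C], [F → . / C] — shift-reduce conflict.
I14 contains reduce items [F → / / C .], [S → C .] and shift items [C → . , ,], [F → . / / C], [F → . / C] — shift-reduce conflict.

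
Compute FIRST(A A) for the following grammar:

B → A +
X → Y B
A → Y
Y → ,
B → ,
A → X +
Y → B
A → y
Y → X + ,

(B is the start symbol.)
FIRST sets of the non-terminals involved (from the grammar, by fixed-point iteration):
  FIRST(A) = { ',', 'y' }

To compute FIRST(A A), process the symbols left to right:
Symbol A is a non-terminal. Add FIRST(A) \ {ε} = { ',', 'y' }
A is not nullable (ε ∉ FIRST(A)), so stop here.
FIRST(A A) = { ',', 'y' }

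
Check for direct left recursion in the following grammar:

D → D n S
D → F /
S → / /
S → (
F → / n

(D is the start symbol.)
D → D n S: LEFT RECURSIVE (starts with D)
D → F /: starts with F
S → / /: starts with '/'
S → (: starts with '('
F → / n: starts with '/'

The grammar has direct left recursion on: D.

Answer: Yes, D is left-recursive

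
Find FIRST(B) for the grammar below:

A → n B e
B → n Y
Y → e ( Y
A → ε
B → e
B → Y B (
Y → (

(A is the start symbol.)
{ '(', 'e', 'n' }

FIRST sets of the other non-terminals involved (by the same procedure, iterated to a fixed point):
  FIRST(Y) = { '(', 'e' }

From B → n Y:
  - n is a terminal: add 'n' and stop
From B → e:
  - e is a terminal: add 'e' and stop
From B → Y B (:
  - Y is a non-terminal: add FIRST(Y) \ {ε} = { '(', 'e' }
    Y is not nullable, so stop

Collecting: FIRST(B) = { '(', 'e', 'n' }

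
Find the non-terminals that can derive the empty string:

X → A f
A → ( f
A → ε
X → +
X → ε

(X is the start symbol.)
{ 'A', 'X' }

A non-terminal is nullable if it can derive ε (the empty string): either it has an ε-production, or it has a production whose right-hand side consists entirely of nullable non-terminals.

ε-productions: A → ε, X → ε
So A, X are immediately nullable.
Every non-terminal is now nullable.
Nullable = { 'A', 'X' }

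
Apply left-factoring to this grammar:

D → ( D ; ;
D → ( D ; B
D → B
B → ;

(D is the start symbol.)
Left-factoring transforms A → αβ₁ | αβ₂ into A → αA' and A' → β₁ | β₂
(α is the longest common prefix among the alternatives). Repeat until
no nonterminal has two alternatives with a common prefix.

Round 1: D has alternatives sharing prefix '( D ;'. Introduce D': D → ( D ; D'
  Add: D' → ;
  Add: D' → B

No remaining common prefixes — done.

Resulting grammar:
D → ( D ; D'
D' → ;
D' → B
D → B
B → ;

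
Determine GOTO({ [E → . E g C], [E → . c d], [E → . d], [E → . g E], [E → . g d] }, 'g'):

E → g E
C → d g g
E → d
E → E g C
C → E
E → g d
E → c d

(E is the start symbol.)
{ [E → . E g C], [E → . c d], [E → . d], [E → . g E], [E → . g d], [E → g . E], [E → g . d] }

GOTO(I, 'g') = CLOSURE({ [A → αX.β] : [A → α.Xβ] ∈ I, X = 'g' })

Items with dot before 'g', with the dot advanced:
  [E → . g E] → [E → g . E]
  [E → . g d] → [E → g . d]
Closure of the advanced items:
  [E → g . E] has the dot before E: add [E → . g E], [E → . d], [E → . E g C], [E → . g d], [E → . c d]

GOTO = { [E → . E g C], [E → . c d], [E → . d], [E → . g E], [E → . g d], [E → g . E], [E → g . d] }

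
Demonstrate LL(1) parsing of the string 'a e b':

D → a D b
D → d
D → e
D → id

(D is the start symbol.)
LL(1) parsing maintains a stack (initially the start symbol over $) and the input. At each step: if the stack top is a terminal, match it against the current input token; if it is a non-terminal N, replace it with the RHS of M[N, lookahead] (the unique production whose predict set contains the lookahead).

Stack is shown with the top on the left.

Stack    Input    Action
------------------------
D $      a e b $  output D → a D b
a D b $  a e b $  match 'a'
D b $    e b $    output D → e
e b $    e b $    match 'e'
b $      b $      match 'b'
$        $        accept

The string is accepted.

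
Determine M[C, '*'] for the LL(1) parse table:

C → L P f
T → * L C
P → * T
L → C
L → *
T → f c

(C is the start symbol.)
C → L P f

To find M[C, '*'], we find productions for C where '*' is in the predict set (PREDICT(N → α) = (FIRST(α) \ {ε}) ∪ (FOLLOW(N) if α ⇒* ε)).

Relevant sets:
  FIRST(L) = { '*' }

C → L P f: PREDICT = { '*' }
  '*' is in predict set, so this production goes in M[C, '*']

M[C, '*'] = C → L P f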